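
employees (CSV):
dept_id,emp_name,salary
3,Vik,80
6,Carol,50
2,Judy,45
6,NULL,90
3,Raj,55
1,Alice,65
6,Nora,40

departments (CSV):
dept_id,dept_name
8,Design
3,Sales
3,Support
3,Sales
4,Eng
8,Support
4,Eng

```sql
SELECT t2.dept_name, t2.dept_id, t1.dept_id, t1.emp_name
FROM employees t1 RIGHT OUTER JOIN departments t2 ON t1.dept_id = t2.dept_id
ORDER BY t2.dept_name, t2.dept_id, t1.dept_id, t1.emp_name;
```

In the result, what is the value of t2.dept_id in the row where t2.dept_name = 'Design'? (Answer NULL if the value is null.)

8

RIGHT JOIN keeps every row from `departments`; unmatched rows get NULL for `employees`'s columns.
Matching on t1.dept_id = t2.dept_id.
- t1 row (dept_id=3): matches 3 t2 row(s) → 3 output row(s).
- t1 row (dept_id=6): no match.
- t1 row (dept_id=2): no match.
- t1 row (dept_id=6): no match.
- t1 row (dept_id=3): matches 3 t2 row(s) → 3 output row(s).
- t1 row (dept_id=1): no match.
- t1 row (dept_id=6): no match.
- 4 row(s) from t2 found no t1 partner → padded with NULL.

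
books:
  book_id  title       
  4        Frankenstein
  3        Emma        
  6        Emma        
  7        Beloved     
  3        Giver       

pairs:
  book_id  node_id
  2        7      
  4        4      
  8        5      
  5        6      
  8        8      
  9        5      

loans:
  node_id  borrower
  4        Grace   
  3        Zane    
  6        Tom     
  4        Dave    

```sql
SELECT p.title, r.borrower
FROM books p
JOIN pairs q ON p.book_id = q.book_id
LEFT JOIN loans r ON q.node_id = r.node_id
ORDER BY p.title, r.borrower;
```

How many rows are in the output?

2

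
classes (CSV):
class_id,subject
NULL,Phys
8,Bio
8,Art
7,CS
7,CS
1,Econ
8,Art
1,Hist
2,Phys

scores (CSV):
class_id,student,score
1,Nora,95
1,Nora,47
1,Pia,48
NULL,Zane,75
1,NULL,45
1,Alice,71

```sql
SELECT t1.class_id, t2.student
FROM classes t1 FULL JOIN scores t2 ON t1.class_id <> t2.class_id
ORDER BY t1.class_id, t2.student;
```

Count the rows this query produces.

FULL OUTER JOIN keeps every row from both sides; unmatched rows get NULL for the other side's columns.
Matching on t1.class_id <> t2.class_id. A NULL in a compared column never satisfies the condition.
- t1[0] class_id=NULL → no match; kept with NULLs on the t2 side.
- t1[1] class_id=8 → 5 match(es) in t2 → 5 row(s).
- t1[2] class_id=8 → 5 match(es) in t2 → 5 row(s).
- t1[3] class_id=7 → 5 match(es) in t2 → 5 row(s).
- t1[4] class_id=7 → 5 match(es) in t2 → 5 row(s).
- t1[5] class_id=1 → no match; kept with NULLs on the t2 side.
- t1[6] class_id=8 → 5 match(es) in t2 → 5 row(s).
- t1[7] class_id=1 → no match; kept with NULLs on the t2 side.
- t1[8] class_id=2 → 5 match(es) in t2 → 5 row(s).
- 1 t2 row(s) had no t1 match → kept, t1 columns NULL.
Total: 30 matched + 4 padded = 34 rows.

34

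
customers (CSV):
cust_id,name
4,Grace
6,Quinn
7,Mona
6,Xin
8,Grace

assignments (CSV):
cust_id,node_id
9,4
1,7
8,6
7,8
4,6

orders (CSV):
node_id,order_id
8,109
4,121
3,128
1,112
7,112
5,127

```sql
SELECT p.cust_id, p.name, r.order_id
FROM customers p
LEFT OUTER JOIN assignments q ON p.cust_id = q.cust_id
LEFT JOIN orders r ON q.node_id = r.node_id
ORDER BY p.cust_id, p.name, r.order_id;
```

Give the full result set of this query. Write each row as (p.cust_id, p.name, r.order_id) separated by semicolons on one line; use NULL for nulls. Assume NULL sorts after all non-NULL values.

(4, Grace, NULL); (6, Quinn, NULL); (6, Xin, NULL); (7, Mona, 109); (8, Grace, NULL)

Joins associate left-to-right: customers LEFT JOIN assignments on cust_id gives 5 intermediate row(s).
Then LEFT JOIN `orders r` on node_id: each of those 5 rows is kept; rows whose q.node_id has no match in r get NULL for r's columns.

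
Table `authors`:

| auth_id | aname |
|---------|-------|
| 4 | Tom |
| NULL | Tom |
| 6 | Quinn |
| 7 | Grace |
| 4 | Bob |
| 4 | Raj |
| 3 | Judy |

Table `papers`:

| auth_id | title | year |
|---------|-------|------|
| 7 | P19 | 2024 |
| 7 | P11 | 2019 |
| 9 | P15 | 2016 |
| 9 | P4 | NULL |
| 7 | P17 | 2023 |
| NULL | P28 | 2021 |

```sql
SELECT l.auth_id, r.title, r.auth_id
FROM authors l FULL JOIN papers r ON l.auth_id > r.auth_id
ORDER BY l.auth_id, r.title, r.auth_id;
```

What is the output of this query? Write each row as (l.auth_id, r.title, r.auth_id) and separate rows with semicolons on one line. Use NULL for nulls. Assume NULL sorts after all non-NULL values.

FULL OUTER JOIN keeps every row from both sides; unmatched rows get NULL for the other side's columns.
Matching on l.auth_id > r.auth_id. A NULL in a compared column never satisfies the condition.
Matched pairs: 0; unmatched l rows kept: 7; unmatched r rows kept: 6.

(3, NULL, NULL); (4, NULL, NULL); (4, NULL, NULL); (4, NULL, NULL); (6, NULL, NULL); (7, NULL, NULL); (NULL, P11, 7); (NULL, P15, 9); (NULL, P17, 7); (NULL, P19, 7); (NULL, P28, NULL); (NULL, P4, 9); (NULL, NULL, NULL)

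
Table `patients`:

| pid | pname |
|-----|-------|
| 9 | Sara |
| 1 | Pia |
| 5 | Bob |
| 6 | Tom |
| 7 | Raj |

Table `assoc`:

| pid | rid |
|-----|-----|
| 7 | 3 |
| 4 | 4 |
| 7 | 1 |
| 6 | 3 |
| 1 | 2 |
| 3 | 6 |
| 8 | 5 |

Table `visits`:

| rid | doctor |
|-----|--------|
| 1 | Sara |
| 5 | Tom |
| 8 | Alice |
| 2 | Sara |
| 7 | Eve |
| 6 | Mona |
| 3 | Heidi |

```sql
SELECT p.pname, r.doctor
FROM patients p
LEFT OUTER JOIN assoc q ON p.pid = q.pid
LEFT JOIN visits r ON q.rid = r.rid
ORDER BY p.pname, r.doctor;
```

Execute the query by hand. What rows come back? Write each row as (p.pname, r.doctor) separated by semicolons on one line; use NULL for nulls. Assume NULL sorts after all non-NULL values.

(Bob, NULL); (Pia, Sara); (Raj, Heidi); (Raj, Sara); (Sara, NULL); (Tom, Heidi)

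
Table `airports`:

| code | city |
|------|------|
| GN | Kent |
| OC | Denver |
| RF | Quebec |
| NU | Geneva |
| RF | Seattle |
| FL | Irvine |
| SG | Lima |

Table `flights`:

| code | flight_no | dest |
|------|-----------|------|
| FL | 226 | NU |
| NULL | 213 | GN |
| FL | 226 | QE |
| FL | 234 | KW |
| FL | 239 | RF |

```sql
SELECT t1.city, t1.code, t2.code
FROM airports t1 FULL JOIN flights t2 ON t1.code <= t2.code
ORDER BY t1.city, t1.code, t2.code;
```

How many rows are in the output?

FULL OUTER JOIN keeps every row from both sides; unmatched rows get NULL for the other side's columns.
Matching on t1.code <= t2.code. A NULL in a compared column never satisfies the condition.
- t1 (code=GN) has no partner → padded with NULL.
- t1 (code=OC) has no partner → padded with NULL.
- t1 (code=RF) has no partner → padded with NULL.
- t1 (code=NU) has no partner → padded with NULL.
- t1 (code=RF) has no partner → padded with NULL.
- t1 (code=FL) pairs with 4 row(s) of t2.
- t1 (code=SG) has no partner → padded with NULL.
- 1 row(s) from t2 found no t1 partner → padded with NULL.
Total: 4 matched + 7 padded = 11 rows.

11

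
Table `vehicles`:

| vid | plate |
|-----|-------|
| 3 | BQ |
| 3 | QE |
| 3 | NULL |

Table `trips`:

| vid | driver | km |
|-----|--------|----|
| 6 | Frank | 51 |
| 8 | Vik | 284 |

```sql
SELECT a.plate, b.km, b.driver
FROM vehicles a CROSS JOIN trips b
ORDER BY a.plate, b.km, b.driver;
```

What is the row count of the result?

6

CROSS JOIN pairs every row of `vehicles` with every row of `trips`: 3 × 2 = 6 rows.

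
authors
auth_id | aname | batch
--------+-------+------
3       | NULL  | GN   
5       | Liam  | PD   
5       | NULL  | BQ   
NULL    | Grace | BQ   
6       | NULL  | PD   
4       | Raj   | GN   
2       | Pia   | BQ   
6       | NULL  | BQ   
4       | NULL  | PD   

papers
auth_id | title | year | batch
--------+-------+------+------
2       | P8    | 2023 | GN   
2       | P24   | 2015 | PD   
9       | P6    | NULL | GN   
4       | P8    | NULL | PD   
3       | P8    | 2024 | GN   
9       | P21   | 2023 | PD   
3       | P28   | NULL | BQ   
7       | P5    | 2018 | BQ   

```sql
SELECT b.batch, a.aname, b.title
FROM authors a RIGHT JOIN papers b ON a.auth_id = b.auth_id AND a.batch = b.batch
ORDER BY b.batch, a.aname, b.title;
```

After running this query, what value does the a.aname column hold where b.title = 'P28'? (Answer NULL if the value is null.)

RIGHT JOIN keeps every row from `papers`; unmatched rows get NULL for `authors`'s columns.
Matching on a.auth_id = b.auth_id AND a.batch = b.batch. A NULL in a compared column never satisfies the condition.
Matched pairs: 2; unmatched b rows kept: 6.

NULL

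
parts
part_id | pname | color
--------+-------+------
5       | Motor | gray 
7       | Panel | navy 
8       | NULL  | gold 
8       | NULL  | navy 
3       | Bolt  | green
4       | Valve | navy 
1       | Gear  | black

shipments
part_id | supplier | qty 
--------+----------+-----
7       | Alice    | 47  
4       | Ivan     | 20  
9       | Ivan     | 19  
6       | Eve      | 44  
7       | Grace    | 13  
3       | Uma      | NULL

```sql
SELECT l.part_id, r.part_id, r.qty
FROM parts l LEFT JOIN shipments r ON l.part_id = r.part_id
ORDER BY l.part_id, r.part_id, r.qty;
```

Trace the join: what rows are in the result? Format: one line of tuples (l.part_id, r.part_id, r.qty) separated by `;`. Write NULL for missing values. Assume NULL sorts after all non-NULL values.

LEFT JOIN keeps every row from `parts`; unmatched rows get NULL for `shipments`'s columns.
Matching on l.part_id = r.part_id.
- l row (part_id=5): no match → kept, r columns NULL.
- l row (part_id=7): matches 2 r row(s) → 2 output row(s).
- l row (part_id=8): no match → kept, r columns NULL.
- l row (part_id=8): no match → kept, r columns NULL.
- l row (part_id=3): matches 1 r row(s) → 1 output row(s).
- l row (part_id=4): matches 1 r row(s) → 1 output row(s).
- l row (part_id=1): no match → kept, r columns NULL.
After projecting and ordering:
l.part_id | r.part_id | r.qty
1 | NULL | NULL
3 | 3 | NULL
4 | 4 | 20
5 | NULL | NULL
7 | 7 | 13
7 | 7 | 47
8 | NULL | NULL
8 | NULL | NULL

(1, NULL, NULL); (3, 3, NULL); (4, 4, 20); (5, NULL, NULL); (7, 7, 13); (7, 7, 47); (8, NULL, NULL); (8, NULL, NULL)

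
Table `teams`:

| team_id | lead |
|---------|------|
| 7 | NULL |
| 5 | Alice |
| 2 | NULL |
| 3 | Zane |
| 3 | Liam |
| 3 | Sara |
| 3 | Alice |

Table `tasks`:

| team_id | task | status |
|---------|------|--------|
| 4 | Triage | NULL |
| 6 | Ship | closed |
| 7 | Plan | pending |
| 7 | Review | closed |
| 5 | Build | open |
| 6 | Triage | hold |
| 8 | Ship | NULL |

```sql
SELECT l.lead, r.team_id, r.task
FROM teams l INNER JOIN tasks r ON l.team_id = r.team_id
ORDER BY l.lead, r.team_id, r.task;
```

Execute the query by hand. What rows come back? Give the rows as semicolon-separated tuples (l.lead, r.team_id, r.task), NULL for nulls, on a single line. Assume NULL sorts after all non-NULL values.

(Alice, 5, Build); (NULL, 7, Plan); (NULL, 7, Review)

INNER JOIN keeps only pairs where the ON condition holds.
Matching on l.team_id = r.team_id.
- team_id=7: 2 matching r row(s), so 2 row(s) emitted.
- team_id=5: 1 matching r row(s), so 1 row(s) emitted.
- team_id=2: no matching r row, dropped.
- team_id=3: no matching r row, dropped.
- team_id=3: no matching r row, dropped.
- team_id=3: no matching r row, dropped.
- team_id=3: no matching r row, dropped.
After projecting and ordering:
l.lead | r.team_id | r.task
Alice | 5 | Build
NULL | 7 | Plan
NULL | 7 | Review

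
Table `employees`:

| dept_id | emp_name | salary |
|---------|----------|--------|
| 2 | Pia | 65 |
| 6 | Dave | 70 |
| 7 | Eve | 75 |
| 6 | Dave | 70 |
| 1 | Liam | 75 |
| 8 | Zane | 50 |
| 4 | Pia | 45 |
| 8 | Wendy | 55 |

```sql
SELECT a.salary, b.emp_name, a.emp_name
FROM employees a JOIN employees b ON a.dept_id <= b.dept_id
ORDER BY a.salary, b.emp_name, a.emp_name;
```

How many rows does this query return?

INNER JOIN keeps only pairs where the ON condition holds.
Matching on a.dept_id <= b.dept_id.
- dept_id=2: 7 matching b row(s), so 7 row(s) emitted.
- dept_id=6: 5 matching b row(s), so 5 row(s) emitted.
- dept_id=7: 3 matching b row(s), so 3 row(s) emitted.
- dept_id=6: 5 matching b row(s), so 5 row(s) emitted.
- dept_id=1: 8 matching b row(s), so 8 row(s) emitted.
- dept_id=8: 2 matching b row(s), so 2 row(s) emitted.
- dept_id=4: 6 matching b row(s), so 6 row(s) emitted.
- dept_id=8: 2 matching b row(s), so 2 row(s) emitted.
Total: 38 rows.

38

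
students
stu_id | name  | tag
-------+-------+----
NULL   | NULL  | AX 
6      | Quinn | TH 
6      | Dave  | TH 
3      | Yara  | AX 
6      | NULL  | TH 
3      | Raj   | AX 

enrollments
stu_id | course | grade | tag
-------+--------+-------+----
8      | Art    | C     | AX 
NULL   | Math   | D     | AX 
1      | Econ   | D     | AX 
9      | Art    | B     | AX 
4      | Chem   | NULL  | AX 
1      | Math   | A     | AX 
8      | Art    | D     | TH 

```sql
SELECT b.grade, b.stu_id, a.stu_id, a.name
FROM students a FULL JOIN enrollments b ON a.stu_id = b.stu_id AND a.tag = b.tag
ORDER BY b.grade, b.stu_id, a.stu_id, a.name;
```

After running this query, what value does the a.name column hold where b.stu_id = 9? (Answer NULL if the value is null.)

NULL

FULL OUTER JOIN keeps every row from both sides; unmatched rows get NULL for the other side's columns.
Matching on a.stu_id = b.stu_id AND a.tag = b.tag. A NULL in a compared column never satisfies the condition.
Matched pairs: 0; unmatched a rows kept: 6; unmatched b rows kept: 7.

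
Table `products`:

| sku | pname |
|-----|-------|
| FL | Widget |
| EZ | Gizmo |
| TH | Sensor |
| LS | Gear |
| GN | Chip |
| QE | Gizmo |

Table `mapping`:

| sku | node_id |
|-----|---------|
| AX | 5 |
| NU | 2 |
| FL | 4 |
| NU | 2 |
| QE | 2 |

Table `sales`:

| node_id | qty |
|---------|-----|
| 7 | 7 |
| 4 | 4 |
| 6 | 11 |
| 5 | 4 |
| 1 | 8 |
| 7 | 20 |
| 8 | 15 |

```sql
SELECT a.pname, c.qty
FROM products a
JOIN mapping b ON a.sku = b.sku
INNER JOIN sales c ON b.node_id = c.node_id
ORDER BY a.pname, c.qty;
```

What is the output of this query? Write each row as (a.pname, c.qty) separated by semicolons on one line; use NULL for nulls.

(Widget, 4)

Evaluate left to right. First `products a INNER JOIN mapping b` on sku: 2 row(s).
Then INNER JOIN `sales c` on node_id: keep only rows whose b.node_id appears in c.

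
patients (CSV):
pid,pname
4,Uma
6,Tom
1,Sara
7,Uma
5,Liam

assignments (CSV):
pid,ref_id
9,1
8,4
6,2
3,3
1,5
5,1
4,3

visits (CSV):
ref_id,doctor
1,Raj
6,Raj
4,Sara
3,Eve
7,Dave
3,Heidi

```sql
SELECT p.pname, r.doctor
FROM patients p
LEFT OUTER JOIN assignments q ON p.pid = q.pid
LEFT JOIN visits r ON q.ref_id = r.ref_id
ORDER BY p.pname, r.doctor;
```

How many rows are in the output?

Evaluate left to right. First `patients p LEFT JOIN assignments q` on pid: 5 row(s).
Then LEFT JOIN `visits r` on ref_id: each of those 5 rows is kept; rows whose q.ref_id has no match in r get NULL for r's columns.
Result: 6 row(s).

6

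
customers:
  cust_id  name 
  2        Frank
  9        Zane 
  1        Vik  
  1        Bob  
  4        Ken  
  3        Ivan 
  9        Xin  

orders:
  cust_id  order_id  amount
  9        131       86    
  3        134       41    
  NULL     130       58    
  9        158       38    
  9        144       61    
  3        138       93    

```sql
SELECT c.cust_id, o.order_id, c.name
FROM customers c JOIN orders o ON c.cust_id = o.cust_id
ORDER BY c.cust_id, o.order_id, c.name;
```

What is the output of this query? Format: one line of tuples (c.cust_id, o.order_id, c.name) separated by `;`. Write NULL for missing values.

INNER JOIN keeps only pairs where the ON condition holds.
Matching on c.cust_id = o.cust_id. A NULL in a compared column never satisfies the condition.
- c row (cust_id=2): no match → dropped.
- c row (cust_id=9): matches 3 o row(s) → 3 output row(s).
- c row (cust_id=1): no match → dropped.
- c row (cust_id=1): no match → dropped.
- c row (cust_id=4): no match → dropped.
- c row (cust_id=3): matches 2 o row(s) → 2 output row(s).
- c row (cust_id=9): matches 3 o row(s) → 3 output row(s).
After projecting and ordering:
c.cust_id | o.order_id | c.name
3 | 134 | Ivan
3 | 138 | Ivan
9 | 131 | Xin
9 | 131 | Zane
9 | 144 | Xin
9 | 144 | Zane
9 | 158 | Xin
9 | 158 | Zane

(3, 134, Ivan); (3, 138, Ivan); (9, 131, Xin); (9, 131, Zane); (9, 144, Xin); (9, 144, Zane); (9, 158, Xin); (9, 158, Zane)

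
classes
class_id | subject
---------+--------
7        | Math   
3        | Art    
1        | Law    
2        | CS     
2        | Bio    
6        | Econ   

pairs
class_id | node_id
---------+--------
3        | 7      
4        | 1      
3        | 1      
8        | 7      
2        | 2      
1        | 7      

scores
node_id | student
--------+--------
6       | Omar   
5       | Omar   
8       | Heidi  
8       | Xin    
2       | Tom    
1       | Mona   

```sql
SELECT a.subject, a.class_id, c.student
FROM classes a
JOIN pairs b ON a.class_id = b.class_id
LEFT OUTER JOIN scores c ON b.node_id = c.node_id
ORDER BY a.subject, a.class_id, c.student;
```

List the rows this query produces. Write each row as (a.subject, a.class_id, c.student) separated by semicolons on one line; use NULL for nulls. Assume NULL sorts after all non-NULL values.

(Art, 3, Mona); (Art, 3, NULL); (Bio, 2, Tom); (CS, 2, Tom); (Law, 1, NULL)

Joins associate left-to-right: classes INNER JOIN pairs on class_id gives 5 intermediate row(s).
Then LEFT JOIN `scores c` on node_id: each of those 5 rows is kept; rows whose b.node_id has no match in c get NULL for c's columns.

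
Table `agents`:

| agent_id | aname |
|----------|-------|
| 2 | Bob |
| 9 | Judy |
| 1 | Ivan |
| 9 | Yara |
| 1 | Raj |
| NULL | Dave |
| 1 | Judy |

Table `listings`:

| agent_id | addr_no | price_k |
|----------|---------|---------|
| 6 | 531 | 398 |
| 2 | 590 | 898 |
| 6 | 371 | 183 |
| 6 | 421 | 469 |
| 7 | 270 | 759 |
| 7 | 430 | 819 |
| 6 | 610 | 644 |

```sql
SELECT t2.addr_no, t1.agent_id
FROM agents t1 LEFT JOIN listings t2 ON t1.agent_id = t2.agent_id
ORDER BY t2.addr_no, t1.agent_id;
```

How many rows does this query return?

LEFT JOIN keeps every row from `agents`; unmatched rows get NULL for `listings`'s columns.
Matching on t1.agent_id = t2.agent_id. A NULL in a compared column never satisfies the condition.
- t1 row (agent_id=2): matches 1 t2 row(s) → 1 output row(s).
- t1 row (agent_id=9): no match → kept, t2 columns NULL.
- t1 row (agent_id=1): no match → kept, t2 columns NULL.
- t1 row (agent_id=9): no match → kept, t2 columns NULL.
- t1 row (agent_id=1): no match → kept, t2 columns NULL.
- t1 row (agent_id=NULL): no match → kept, t2 columns NULL.
- t1 row (agent_id=1): no match → kept, t2 columns NULL.
Total: 1 matched + 6 padded = 7 rows.

7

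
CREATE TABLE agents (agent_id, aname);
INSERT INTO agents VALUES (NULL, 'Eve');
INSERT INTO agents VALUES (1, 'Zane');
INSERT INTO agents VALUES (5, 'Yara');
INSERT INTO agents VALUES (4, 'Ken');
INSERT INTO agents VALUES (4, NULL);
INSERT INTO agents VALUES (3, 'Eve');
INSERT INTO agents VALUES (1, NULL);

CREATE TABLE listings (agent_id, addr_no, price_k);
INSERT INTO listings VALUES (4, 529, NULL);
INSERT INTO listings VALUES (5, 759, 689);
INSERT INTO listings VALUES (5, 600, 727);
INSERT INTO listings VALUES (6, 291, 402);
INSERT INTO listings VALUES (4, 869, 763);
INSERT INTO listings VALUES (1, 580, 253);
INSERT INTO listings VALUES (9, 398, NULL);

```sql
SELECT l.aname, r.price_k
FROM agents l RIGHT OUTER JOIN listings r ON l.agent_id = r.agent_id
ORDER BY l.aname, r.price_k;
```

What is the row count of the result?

10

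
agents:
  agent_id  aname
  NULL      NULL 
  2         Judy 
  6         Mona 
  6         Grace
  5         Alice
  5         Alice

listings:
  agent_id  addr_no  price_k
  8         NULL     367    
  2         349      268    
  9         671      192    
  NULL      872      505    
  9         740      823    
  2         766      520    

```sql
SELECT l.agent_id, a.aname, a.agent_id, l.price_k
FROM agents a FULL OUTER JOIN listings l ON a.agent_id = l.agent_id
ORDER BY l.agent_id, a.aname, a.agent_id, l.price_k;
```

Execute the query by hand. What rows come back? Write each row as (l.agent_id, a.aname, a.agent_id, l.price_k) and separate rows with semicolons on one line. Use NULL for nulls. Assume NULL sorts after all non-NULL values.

FULL OUTER JOIN keeps every row from both sides; unmatched rows get NULL for the other side's columns.
Matching on a.agent_id = l.agent_id. A NULL in a compared column never satisfies the condition.
Matched pairs: 2; unmatched a rows kept: 5; unmatched l rows kept: 4.

(2, Judy, 2, 268); (2, Judy, 2, 520); (8, NULL, NULL, 367); (9, NULL, NULL, 192); (9, NULL, NULL, 823); (NULL, Alice, 5, NULL); (NULL, Alice, 5, NULL); (NULL, Grace, 6, NULL); (NULL, Mona, 6, NULL); (NULL, NULL, NULL, 505); (NULL, NULL, NULL, NULL)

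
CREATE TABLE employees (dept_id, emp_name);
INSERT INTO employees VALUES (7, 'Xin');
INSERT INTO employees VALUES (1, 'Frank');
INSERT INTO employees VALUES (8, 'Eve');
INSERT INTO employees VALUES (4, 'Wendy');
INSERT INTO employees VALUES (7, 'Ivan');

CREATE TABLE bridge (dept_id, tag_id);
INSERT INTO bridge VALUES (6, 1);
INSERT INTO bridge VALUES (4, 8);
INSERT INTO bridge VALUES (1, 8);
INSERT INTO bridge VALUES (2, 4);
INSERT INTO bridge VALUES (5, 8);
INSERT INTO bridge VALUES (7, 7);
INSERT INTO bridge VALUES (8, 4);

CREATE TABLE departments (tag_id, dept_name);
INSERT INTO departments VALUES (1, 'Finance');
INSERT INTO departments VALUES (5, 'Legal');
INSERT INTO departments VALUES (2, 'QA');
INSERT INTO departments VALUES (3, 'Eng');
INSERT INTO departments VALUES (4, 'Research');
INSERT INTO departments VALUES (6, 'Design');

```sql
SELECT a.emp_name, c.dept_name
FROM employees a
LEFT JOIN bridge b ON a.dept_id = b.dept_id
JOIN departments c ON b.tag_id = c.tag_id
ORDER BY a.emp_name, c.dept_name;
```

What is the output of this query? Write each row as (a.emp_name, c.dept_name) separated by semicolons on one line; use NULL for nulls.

(Eve, Research)

Evaluate left to right. First `employees a LEFT JOIN bridge b` on dept_id: 5 row(s).
Then INNER JOIN `departments c` on tag_id: keep only rows whose b.tag_id appears in c.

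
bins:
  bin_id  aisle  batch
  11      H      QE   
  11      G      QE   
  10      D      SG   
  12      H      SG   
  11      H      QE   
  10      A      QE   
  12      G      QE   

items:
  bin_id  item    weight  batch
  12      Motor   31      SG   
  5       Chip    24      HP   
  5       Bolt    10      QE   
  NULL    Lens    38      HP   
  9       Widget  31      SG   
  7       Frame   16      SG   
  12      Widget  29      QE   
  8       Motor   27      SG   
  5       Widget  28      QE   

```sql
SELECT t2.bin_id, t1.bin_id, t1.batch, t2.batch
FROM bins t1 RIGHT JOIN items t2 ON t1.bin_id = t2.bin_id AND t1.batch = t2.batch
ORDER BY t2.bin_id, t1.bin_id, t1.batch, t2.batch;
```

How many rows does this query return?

9

RIGHT JOIN keeps every row from `items`; unmatched rows get NULL for `bins`'s columns.
Matching on t1.bin_id = t2.bin_id AND t1.batch = t2.batch. A NULL in a compared column never satisfies the condition.
Matched pairs: 2; unmatched t2 rows kept: 7.
Total: 2 matched + 7 padded = 9 rows.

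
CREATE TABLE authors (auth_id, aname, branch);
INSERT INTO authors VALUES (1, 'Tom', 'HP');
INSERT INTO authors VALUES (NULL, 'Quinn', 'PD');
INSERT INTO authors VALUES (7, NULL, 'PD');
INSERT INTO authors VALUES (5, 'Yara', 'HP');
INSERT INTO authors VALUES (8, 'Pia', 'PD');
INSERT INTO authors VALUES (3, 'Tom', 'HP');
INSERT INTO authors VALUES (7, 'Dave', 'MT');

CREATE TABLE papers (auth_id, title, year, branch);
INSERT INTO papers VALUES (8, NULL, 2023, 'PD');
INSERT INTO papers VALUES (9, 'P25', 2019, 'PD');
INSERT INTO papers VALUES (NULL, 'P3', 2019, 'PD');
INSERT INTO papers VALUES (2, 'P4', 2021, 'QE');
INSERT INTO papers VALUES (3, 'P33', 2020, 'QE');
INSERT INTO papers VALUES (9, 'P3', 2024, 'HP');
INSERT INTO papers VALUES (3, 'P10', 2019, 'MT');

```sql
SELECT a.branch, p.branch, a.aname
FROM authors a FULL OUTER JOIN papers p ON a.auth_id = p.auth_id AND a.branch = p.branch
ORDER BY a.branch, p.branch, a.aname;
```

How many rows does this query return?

FULL OUTER JOIN keeps every row from both sides; unmatched rows get NULL for the other side's columns.
Matching on a.auth_id = p.auth_id AND a.branch = p.branch. A NULL in a compared column never satisfies the condition.
- auth_id=1, branch=HP: no p row matches, row kept with p columns NULL.
- auth_id=NULL, branch=PD: no p row matches, row kept with p columns NULL.
- auth_id=7, branch=PD: no p row matches, row kept with p columns NULL.
- auth_id=5, branch=HP: no p row matches, row kept with p columns NULL.
- auth_id=8, branch=PD: 1 matching p row(s), so 1 row(s) emitted.
- auth_id=3, branch=HP: no p row matches, row kept with p columns NULL.
- auth_id=7, branch=MT: no p row matches, row kept with p columns NULL.
- plus 6 unmatched p row(s), each kept with NULL a columns.
Total: 1 matched + 12 padded = 13 rows.

13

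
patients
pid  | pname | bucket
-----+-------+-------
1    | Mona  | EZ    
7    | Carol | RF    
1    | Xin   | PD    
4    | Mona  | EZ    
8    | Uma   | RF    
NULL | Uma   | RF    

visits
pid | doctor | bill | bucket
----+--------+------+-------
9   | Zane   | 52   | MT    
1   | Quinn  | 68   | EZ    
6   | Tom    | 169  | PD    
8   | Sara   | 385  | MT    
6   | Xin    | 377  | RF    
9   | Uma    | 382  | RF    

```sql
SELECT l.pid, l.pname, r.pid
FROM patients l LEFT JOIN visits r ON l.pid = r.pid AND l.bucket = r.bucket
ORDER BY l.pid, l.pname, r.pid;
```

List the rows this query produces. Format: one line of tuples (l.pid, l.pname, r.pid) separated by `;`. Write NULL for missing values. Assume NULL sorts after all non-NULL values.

(1, Mona, 1); (1, Xin, NULL); (4, Mona, NULL); (7, Carol, NULL); (8, Uma, NULL); (NULL, Uma, NULL)

LEFT JOIN keeps every row from `patients`; unmatched rows get NULL for `visits`'s columns.
Matching on l.pid = r.pid AND l.bucket = r.bucket. A NULL in a compared column never satisfies the condition.
- pid=1, bucket=EZ: 1 matching r row(s), so 1 row(s) emitted.
- pid=7, bucket=RF: no r row matches, row kept with r columns NULL.
- pid=1, bucket=PD: no r row matches, row kept with r columns NULL.
- pid=4, bucket=EZ: no r row matches, row kept with r columns NULL.
- pid=8, bucket=RF: no r row matches, row kept with r columns NULL.
- pid=NULL, bucket=RF: no r row matches, row kept with r columns NULL.
After projecting and ordering:
l.pid | l.pname | r.pid
1 | Mona | 1
1 | Xin | NULL
4 | Mona | NULL
7 | Carol | NULL
8 | Uma | NULL
NULL | Uma | NULL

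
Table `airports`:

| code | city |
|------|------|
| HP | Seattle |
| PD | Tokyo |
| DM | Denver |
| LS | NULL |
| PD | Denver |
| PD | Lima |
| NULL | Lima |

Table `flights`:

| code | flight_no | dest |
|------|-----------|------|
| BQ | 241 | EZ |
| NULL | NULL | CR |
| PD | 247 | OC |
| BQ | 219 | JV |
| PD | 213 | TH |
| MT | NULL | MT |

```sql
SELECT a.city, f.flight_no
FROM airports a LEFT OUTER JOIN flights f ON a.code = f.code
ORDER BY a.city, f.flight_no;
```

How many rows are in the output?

10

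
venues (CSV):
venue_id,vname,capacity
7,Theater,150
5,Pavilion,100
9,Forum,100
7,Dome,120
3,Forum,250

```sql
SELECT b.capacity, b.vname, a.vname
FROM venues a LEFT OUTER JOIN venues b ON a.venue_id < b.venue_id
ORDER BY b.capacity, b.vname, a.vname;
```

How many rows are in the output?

LEFT JOIN keeps every row from `venues a`; unmatched rows get NULL for `venues b`'s columns.
Matching on a.venue_id < b.venue_id.
Matched pairs: 9; unmatched a rows kept: 1.
Total: 9 matched + 1 padded = 10 rows.

10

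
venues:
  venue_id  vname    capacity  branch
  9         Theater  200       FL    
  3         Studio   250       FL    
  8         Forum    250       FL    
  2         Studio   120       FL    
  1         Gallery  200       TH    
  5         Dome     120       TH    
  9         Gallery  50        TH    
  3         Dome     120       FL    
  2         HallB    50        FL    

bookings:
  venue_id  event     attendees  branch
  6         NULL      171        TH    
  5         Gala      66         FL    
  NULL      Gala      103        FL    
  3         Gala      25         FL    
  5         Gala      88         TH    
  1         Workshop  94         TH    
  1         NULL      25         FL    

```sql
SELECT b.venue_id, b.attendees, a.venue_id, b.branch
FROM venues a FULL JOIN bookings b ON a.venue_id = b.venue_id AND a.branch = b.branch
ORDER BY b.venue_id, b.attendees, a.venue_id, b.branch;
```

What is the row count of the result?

13

FULL OUTER JOIN keeps every row from both sides; unmatched rows get NULL for the other side's columns.
Matching on a.venue_id = b.venue_id AND a.branch = b.branch. A NULL in a compared column never satisfies the condition.
Matched pairs: 4; unmatched a rows kept: 5; unmatched b rows kept: 4.
Total: 4 matched + 9 padded = 13 rows.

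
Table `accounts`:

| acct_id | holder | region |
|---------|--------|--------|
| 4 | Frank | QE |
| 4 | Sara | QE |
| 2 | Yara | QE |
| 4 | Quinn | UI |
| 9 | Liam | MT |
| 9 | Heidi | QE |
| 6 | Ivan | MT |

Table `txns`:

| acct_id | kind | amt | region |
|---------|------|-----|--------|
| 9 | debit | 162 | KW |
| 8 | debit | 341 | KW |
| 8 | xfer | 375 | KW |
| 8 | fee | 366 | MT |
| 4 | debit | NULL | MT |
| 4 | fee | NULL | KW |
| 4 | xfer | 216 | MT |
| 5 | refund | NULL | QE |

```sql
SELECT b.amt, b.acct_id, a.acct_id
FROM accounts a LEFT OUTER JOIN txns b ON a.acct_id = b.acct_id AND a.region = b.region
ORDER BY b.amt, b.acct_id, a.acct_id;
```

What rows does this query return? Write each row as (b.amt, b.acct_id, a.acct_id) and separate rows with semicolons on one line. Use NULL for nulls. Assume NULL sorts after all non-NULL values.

LEFT JOIN keeps every row from `accounts`; unmatched rows get NULL for `txns`'s columns.
Matching on a.acct_id = b.acct_id AND a.region = b.region.
- a row (acct_id=4, region=QE): no match → kept, b columns NULL.
- a row (acct_id=4, region=QE): no match → kept, b columns NULL.
- a row (acct_id=2, region=QE): no match → kept, b columns NULL.
- a row (acct_id=4, region=UI): no match → kept, b columns NULL.
- a row (acct_id=9, region=MT): no match → kept, b columns NULL.
- a row (acct_id=9, region=QE): no match → kept, b columns NULL.
- a row (acct_id=6, region=MT): no match → kept, b columns NULL.
After projecting and ordering:
b.amt | b.acct_id | a.acct_id
NULL | NULL | 2
NULL | NULL | 4
NULL | NULL | 4
NULL | NULL | 4
NULL | NULL | 6
NULL | NULL | 9
NULL | NULL | 9

(NULL, NULL, 2); (NULL, NULL, 4); (NULL, NULL, 4); (NULL, NULL, 4); (NULL, NULL, 6); (NULL, NULL, 9); (NULL, NULL, 9)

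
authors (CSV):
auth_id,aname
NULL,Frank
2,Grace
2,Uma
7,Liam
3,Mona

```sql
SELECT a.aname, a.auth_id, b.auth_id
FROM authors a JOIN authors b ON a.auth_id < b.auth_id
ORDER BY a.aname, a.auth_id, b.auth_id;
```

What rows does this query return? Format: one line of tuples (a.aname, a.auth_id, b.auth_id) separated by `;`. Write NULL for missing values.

(Grace, 2, 3); (Grace, 2, 7); (Mona, 3, 7); (Uma, 2, 3); (Uma, 2, 7)

INNER JOIN keeps only pairs where the ON condition holds.
Matching on a.auth_id < b.auth_id. A NULL in a compared column never satisfies the condition.
Matched pairs: 5.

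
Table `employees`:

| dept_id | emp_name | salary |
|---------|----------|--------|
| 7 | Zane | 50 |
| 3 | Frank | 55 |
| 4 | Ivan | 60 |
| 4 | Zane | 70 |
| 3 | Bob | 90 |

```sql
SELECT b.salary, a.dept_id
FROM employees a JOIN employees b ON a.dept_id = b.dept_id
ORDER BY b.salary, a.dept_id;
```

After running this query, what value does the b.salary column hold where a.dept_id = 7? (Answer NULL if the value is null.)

50

INNER JOIN keeps only pairs where the ON condition holds.
Matching on a.dept_id = b.dept_id.
- a[0] dept_id=7 → 1 match(es) in b → 1 row(s).
- a[1] dept_id=3 → 2 match(es) in b → 2 row(s).
- a[2] dept_id=4 → 2 match(es) in b → 2 row(s).
- a[3] dept_id=4 → 2 match(es) in b → 2 row(s).
- a[4] dept_id=3 → 2 match(es) in b → 2 row(s).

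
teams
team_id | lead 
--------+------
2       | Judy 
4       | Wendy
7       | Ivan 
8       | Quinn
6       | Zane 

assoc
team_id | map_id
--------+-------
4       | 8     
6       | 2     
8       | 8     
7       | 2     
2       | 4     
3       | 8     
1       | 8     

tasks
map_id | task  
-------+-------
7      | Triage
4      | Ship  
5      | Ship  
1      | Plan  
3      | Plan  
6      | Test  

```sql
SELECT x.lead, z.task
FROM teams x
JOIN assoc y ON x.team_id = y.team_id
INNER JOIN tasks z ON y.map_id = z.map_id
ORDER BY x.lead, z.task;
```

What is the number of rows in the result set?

Step 1 — x INNER JOIN y on team_id → 5 row(s).
Then INNER JOIN `tasks z` on map_id: keep only rows whose y.map_id appears in z.
Result: 1 row(s).

1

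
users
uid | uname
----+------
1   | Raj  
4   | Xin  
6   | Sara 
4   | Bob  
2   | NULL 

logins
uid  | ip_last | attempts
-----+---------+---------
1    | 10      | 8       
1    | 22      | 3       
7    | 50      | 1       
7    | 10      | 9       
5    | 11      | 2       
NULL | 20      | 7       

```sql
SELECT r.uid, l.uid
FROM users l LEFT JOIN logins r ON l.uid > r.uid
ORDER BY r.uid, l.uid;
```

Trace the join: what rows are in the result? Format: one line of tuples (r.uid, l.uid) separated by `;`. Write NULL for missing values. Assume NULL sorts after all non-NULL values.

(1, 2); (1, 2); (1, 4); (1, 4); (1, 4); (1, 4); (1, 6); (1, 6); (5, 6); (NULL, 1)

LEFT JOIN keeps every row from `users`; unmatched rows get NULL for `logins`'s columns.
Matching on l.uid > r.uid. A NULL in a compared column never satisfies the condition.
- uid=1: no r row matches, row kept with r columns NULL.
- uid=4: 2 matching r row(s), so 2 row(s) emitted.
- uid=6: 3 matching r row(s), so 3 row(s) emitted.
- uid=4: 2 matching r row(s), so 2 row(s) emitted.
- uid=2: 2 matching r row(s), so 2 row(s) emitted.
After projecting and ordering:
r.uid | l.uid
1 | 2
1 | 2
1 | 4
1 | 4
1 | 4
1 | 4
1 | 6
1 | 6
5 | 6
NULL | 1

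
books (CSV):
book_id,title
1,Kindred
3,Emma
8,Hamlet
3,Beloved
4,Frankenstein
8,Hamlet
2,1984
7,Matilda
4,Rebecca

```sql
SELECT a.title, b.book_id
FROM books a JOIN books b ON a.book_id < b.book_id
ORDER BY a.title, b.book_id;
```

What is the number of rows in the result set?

INNER JOIN keeps only pairs where the ON condition holds.
Matching on a.book_id < b.book_id.
Matched pairs: 33.
Total: 33 rows.

33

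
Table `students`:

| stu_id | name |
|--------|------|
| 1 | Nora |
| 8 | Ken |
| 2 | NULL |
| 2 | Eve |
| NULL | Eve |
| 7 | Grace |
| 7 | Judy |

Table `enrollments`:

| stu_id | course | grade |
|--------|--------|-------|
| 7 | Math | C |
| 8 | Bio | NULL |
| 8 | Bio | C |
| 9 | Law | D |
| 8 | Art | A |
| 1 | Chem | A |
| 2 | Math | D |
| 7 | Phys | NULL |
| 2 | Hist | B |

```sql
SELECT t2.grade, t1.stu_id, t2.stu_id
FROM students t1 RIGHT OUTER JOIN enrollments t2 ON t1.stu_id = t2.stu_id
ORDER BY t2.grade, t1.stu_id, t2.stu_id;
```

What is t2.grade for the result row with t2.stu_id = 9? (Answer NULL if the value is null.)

RIGHT JOIN keeps every row from `enrollments`; unmatched rows get NULL for `students`'s columns.
Matching on t1.stu_id = t2.stu_id. A NULL in a compared column never satisfies the condition.
- t1 row (stu_id=1): matches 1 t2 row(s) → 1 output row(s).
- t1 row (stu_id=8): matches 3 t2 row(s) → 3 output row(s).
- t1 row (stu_id=2): matches 2 t2 row(s) → 2 output row(s).
- t1 row (stu_id=2): matches 2 t2 row(s) → 2 output row(s).
- t1 row (stu_id=NULL): no match.
- t1 row (stu_id=7): matches 2 t2 row(s) → 2 output row(s).
- t1 row (stu_id=7): matches 2 t2 row(s) → 2 output row(s).
- 1 t2 row(s) had no t1 match → kept, t1 columns NULL.

D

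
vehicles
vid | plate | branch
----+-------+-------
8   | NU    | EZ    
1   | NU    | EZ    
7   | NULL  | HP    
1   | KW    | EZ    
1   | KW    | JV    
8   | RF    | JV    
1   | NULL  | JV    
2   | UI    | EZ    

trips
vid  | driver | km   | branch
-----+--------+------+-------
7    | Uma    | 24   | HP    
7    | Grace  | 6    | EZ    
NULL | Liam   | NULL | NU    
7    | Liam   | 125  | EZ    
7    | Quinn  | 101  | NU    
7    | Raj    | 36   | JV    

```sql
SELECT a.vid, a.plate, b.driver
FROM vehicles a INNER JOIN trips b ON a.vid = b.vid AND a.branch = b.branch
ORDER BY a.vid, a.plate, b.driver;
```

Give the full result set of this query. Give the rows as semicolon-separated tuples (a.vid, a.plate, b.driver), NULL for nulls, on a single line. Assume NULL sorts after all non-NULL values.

(7, NULL, Uma)

INNER JOIN keeps only pairs where the ON condition holds.
Matching on a.vid = b.vid AND a.branch = b.branch. A NULL in a compared column never satisfies the condition.
- a (vid=8, branch=EZ) has no partner → excluded.
- a (vid=1, branch=EZ) has no partner → excluded.
- a (vid=7, branch=HP) pairs with 1 row(s) of b.
- a (vid=1, branch=EZ) has no partner → excluded.
- a (vid=1, branch=JV) has no partner → excluded.
- a (vid=8, branch=JV) has no partner → excluded.
- a (vid=1, branch=JV) has no partner → excluded.
- a (vid=2, branch=EZ) has no partner → excluded.
After projecting and ordering:
a.vid | a.plate | b.driver
7 | NULL | Uma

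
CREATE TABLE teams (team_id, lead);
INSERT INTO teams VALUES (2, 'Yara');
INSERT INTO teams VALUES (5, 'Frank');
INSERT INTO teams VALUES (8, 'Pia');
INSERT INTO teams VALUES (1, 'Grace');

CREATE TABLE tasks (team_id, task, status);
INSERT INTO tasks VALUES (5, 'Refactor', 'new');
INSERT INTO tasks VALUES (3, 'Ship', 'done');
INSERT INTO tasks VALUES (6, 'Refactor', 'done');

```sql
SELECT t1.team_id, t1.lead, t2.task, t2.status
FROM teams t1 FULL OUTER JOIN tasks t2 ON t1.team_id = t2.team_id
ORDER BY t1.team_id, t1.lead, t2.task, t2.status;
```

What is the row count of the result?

FULL OUTER JOIN keeps every row from both sides; unmatched rows get NULL for the other side's columns.
Matching on t1.team_id = t2.team_id.
- t1 (team_id=2) has no partner → padded with NULL.
- t1 (team_id=5) pairs with 1 row(s) of t2.
- t1 (team_id=8) has no partner → padded with NULL.
- t1 (team_id=1) has no partner → padded with NULL.
- 2 t2 row(s) had no t1 match → kept, t1 columns NULL.
Total: 1 matched + 5 padded = 6 rows.

6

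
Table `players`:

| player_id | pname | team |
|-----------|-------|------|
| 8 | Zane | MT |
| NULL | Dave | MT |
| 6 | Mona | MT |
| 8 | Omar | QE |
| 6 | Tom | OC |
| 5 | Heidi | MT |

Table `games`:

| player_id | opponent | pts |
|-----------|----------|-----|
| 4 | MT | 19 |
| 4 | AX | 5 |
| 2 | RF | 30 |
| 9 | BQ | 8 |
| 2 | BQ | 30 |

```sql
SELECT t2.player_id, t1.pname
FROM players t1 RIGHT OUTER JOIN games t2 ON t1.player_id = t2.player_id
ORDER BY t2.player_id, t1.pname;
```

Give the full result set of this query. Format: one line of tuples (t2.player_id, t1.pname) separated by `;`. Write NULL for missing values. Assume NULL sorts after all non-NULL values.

(2, NULL); (2, NULL); (4, NULL); (4, NULL); (9, NULL)

RIGHT JOIN keeps every row from `games`; unmatched rows get NULL for `players`'s columns.
Matching on t1.player_id = t2.player_id. A NULL in a compared column never satisfies the condition.
- t1[0] player_id=8 → no match.
- t1[1] player_id=NULL → no match.
- t1[2] player_id=6 → no match.
- t1[3] player_id=8 → no match.
- t1[4] player_id=6 → no match.
- t1[5] player_id=5 → no match.
- 5 row(s) from t2 found no t1 partner → padded with NULL.
After projecting and ordering:
t2.player_id | t1.pname
2 | NULL
2 | NULL
4 | NULL
4 | NULL
9 | NULL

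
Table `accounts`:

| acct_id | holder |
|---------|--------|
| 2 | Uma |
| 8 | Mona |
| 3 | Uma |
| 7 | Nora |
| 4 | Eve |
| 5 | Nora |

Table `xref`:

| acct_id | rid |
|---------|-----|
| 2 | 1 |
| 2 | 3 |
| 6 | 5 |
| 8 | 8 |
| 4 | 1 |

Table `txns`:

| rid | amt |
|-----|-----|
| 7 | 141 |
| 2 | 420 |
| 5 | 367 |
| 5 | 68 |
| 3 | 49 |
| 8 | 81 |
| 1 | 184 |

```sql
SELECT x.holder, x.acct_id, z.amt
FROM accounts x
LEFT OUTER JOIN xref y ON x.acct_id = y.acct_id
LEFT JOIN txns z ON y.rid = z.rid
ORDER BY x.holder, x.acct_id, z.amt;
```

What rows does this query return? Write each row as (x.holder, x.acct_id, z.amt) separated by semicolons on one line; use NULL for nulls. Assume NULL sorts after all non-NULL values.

(Eve, 4, 184); (Mona, 8, 81); (Nora, 5, NULL); (Nora, 7, NULL); (Uma, 2, 49); (Uma, 2, 184); (Uma, 3, NULL)

Evaluate left to right. First `accounts x LEFT JOIN xref y` on acct_id: 7 row(s).
Then LEFT JOIN `txns z` on rid: each of those 7 rows is kept; rows whose y.rid has no match in z get NULL for z's columns.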